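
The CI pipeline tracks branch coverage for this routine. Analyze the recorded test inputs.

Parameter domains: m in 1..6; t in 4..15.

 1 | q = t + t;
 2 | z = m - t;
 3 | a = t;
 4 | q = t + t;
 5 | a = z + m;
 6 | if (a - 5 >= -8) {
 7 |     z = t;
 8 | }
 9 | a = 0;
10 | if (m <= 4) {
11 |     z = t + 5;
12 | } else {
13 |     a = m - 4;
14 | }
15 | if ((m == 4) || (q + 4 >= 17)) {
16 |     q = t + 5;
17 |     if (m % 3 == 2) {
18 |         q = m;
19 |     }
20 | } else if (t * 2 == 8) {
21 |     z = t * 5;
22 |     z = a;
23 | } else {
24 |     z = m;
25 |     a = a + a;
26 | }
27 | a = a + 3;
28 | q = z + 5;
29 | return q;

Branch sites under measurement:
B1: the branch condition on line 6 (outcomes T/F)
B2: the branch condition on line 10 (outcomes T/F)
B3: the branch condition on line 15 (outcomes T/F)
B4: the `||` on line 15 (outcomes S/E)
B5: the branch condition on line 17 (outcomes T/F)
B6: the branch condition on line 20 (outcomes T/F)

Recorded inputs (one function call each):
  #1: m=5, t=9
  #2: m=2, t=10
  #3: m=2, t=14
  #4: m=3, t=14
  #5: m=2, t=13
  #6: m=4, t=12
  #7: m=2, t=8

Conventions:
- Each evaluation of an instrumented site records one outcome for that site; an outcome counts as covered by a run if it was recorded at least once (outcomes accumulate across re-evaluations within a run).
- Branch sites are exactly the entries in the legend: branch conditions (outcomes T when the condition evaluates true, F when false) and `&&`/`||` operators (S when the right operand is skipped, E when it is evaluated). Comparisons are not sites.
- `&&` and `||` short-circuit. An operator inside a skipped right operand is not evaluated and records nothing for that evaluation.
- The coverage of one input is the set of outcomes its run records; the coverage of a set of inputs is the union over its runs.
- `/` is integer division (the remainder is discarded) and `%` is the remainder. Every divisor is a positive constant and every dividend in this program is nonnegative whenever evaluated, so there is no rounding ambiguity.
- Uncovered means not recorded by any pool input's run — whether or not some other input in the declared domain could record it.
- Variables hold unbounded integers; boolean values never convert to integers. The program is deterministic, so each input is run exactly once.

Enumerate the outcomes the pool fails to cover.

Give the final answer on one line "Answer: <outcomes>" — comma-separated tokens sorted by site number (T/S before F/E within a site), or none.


input #1, m=5, t=9: events B1->T, B2->F, B4->E, B3->T, B5->T; outcomes B1=T, B2=F, B3=T, B4=E, B5=T
input #2, m=2, t=10: events B1->F, B2->T, B4->E, B3->T, B5->T; outcomes B1=F, B2=T, B3=T, B4=E, B5=T
input #3, m=2, t=14: events B1->F, B2->T, B4->E, B3->T, B5->T; outcomes B1=F, B2=T, B3=T, B4=E, B5=T
input #4, m=3, t=14: events B1->F, B2->T, B4->E, B3->T, B5->F; outcomes B1=F, B2=T, B3=T, B4=E, B5=F
input #5, m=2, t=13: events B1->F, B2->T, B4->E, B3->T, B5->T; outcomes B1=F, B2=T, B3=T, B4=E, B5=T
input #6, m=4, t=12: events B1->F, B2->T, B4->S, B3->T, B5->F; outcomes B1=F, B2=T, B3=T, B4=S, B5=F
input #7, m=2, t=8: events B1->F, B2->T, B4->E, B3->T, B5->T; outcomes B1=F, B2=T, B3=T, B4=E, B5=T
union over the pool: B1=T, B1=F, B2=T, B2=F, B3=T, B4=S, B4=E, B5=T, B5=F
uncovered (3 of 12): B3=F, B6=T, B6=F
Answer: B3=F, B6=T, B6=F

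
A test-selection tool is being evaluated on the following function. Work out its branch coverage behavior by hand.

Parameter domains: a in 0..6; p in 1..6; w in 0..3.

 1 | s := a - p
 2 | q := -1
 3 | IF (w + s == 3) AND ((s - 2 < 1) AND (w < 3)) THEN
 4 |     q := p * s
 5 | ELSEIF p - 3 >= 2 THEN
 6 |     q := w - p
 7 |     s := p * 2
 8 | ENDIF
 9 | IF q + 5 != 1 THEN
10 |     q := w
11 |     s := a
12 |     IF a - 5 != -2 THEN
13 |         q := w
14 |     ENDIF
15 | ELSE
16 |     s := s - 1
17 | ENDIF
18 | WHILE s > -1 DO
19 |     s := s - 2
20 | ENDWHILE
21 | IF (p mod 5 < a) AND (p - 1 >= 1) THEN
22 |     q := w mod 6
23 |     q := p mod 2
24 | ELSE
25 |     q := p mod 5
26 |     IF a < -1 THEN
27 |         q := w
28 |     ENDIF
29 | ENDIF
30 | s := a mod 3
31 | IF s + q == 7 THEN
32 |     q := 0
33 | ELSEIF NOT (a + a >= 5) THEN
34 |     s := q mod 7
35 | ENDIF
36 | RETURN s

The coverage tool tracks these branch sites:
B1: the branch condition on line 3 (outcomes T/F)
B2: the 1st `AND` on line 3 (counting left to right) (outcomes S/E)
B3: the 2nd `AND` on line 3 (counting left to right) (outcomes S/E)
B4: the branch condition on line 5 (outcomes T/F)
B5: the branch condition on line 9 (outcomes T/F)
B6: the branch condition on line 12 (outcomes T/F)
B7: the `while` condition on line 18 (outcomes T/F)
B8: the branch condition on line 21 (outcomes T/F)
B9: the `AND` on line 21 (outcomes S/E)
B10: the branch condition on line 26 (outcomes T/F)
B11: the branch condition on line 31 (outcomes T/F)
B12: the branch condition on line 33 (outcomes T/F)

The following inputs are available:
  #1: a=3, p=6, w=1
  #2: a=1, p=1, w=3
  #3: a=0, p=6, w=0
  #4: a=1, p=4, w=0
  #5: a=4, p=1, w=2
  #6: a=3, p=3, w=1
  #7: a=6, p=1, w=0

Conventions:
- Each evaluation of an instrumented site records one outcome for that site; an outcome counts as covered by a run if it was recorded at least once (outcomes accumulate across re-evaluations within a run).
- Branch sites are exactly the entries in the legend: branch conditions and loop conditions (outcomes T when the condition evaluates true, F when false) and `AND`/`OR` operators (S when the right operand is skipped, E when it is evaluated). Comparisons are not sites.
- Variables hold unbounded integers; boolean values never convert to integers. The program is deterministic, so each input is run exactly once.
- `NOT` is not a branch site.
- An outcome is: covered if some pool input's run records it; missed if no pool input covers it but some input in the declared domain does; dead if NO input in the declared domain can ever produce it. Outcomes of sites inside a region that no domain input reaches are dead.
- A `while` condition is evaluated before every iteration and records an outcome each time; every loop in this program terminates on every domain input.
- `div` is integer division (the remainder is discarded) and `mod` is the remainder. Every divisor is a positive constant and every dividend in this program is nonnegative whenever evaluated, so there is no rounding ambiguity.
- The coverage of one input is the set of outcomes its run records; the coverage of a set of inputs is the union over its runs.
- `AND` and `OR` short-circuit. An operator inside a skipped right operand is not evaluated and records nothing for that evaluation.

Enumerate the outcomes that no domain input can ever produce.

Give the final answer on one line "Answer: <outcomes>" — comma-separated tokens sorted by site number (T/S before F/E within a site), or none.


running all 168 domain inputs and tallying outcomes:
  B10=T: no domain input ever produces it -> dead
  B11=T: no domain input ever produces it -> dead
  reachable outcomes have witnesses, e.g. B1=T (e.g. a=2, p=1, w=2), B1=F (e.g. a=0, p=1, w=0), B2=S (e.g. a=0, p=1, w=0), B2=E (e.g. a=1, p=1, w=3)
Answer: B10=T, B11=T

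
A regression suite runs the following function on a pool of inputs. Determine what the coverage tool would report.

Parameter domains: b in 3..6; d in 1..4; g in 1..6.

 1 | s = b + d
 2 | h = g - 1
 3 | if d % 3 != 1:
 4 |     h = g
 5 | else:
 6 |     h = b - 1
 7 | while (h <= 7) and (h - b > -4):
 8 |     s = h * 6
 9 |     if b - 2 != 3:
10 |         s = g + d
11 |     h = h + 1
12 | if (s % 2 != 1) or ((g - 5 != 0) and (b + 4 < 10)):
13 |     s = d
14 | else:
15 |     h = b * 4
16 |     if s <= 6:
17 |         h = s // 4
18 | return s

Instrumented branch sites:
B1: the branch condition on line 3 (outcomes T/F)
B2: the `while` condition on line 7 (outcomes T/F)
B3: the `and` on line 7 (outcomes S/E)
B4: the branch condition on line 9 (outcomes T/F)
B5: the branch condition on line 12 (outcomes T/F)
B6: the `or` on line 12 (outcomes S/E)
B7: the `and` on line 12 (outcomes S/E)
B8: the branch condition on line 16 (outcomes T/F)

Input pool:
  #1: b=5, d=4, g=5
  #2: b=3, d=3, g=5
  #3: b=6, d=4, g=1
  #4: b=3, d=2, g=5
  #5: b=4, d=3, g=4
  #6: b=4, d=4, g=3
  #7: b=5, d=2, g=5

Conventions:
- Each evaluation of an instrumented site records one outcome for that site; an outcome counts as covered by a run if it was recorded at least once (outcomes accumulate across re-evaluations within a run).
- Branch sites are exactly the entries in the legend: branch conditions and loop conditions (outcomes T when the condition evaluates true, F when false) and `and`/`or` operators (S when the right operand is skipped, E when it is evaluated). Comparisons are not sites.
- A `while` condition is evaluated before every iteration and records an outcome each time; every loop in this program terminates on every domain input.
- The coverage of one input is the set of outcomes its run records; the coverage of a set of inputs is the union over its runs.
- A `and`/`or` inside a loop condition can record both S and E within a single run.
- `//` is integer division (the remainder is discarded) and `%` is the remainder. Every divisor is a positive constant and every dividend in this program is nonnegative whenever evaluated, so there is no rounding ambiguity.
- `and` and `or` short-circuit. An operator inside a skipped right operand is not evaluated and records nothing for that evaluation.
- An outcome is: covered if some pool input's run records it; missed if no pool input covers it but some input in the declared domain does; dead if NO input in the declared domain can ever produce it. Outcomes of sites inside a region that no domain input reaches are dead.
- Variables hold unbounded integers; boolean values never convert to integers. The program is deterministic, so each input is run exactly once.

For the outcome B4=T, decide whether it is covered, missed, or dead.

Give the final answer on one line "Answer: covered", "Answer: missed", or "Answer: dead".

B4=T is recorded by pool input(s) 2, 3, 4, 5, 6 -> covered

Answer: covered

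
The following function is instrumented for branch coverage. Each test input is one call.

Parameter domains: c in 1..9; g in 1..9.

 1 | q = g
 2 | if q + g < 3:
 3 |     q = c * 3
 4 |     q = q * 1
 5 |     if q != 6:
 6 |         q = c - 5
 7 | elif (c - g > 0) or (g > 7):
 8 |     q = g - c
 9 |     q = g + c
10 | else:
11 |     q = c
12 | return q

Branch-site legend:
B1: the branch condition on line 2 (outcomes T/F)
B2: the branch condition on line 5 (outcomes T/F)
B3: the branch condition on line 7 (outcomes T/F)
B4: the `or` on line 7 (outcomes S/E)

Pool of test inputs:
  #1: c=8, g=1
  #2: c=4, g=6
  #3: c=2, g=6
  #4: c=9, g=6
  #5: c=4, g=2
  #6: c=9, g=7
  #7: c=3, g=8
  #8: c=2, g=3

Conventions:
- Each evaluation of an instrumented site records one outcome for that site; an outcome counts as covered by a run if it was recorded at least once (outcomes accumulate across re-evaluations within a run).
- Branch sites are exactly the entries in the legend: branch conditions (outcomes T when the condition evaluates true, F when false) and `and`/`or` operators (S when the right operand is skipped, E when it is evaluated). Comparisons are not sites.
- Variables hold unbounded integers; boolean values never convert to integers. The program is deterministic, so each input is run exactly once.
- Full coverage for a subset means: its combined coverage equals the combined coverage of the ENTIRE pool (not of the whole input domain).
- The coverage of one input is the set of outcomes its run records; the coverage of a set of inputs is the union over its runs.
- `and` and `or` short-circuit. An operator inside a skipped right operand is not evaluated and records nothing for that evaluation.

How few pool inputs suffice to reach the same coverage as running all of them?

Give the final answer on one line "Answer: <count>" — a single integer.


run #1 (c=8, g=1) runs B1->T, B2->T; records B1=T, B2=T
run #2 (c=4, g=6) runs B1->F, B4->E, B3->F; records B1=F, B3=F, B4=E
run #3 (c=2, g=6) runs B1->F, B4->E, B3->F; records B1=F, B3=F, B4=E
run #4 (c=9, g=6) runs B1->F, B4->S, B3->T; records B1=F, B3=T, B4=S
run #5 (c=4, g=2) runs B1->F, B4->S, B3->T; records B1=F, B3=T, B4=S
run #6 (c=9, g=7) runs B1->F, B4->S, B3->T; records B1=F, B3=T, B4=S
run #7 (c=3, g=8) runs B1->F, B4->E, B3->T; records B1=F, B3=T, B4=E
run #8 (c=2, g=3) runs B1->F, B4->E, B3->F; records B1=F, B3=F, B4=E
together the pool reaches 7 outcomes: B1=T, B1=F, B2=T, B3=T, B3=F, B4=S, B4=E
checked all size-1 subsets: none covers 7 outcomes (max 3/7)
checked all size-2 subsets: none covers 7 outcomes (max 5/7)
size 3: inputs {1, 2, 4} cover all 7 outcomes, and no lexicographically smaller subset of this size does
Answer: 3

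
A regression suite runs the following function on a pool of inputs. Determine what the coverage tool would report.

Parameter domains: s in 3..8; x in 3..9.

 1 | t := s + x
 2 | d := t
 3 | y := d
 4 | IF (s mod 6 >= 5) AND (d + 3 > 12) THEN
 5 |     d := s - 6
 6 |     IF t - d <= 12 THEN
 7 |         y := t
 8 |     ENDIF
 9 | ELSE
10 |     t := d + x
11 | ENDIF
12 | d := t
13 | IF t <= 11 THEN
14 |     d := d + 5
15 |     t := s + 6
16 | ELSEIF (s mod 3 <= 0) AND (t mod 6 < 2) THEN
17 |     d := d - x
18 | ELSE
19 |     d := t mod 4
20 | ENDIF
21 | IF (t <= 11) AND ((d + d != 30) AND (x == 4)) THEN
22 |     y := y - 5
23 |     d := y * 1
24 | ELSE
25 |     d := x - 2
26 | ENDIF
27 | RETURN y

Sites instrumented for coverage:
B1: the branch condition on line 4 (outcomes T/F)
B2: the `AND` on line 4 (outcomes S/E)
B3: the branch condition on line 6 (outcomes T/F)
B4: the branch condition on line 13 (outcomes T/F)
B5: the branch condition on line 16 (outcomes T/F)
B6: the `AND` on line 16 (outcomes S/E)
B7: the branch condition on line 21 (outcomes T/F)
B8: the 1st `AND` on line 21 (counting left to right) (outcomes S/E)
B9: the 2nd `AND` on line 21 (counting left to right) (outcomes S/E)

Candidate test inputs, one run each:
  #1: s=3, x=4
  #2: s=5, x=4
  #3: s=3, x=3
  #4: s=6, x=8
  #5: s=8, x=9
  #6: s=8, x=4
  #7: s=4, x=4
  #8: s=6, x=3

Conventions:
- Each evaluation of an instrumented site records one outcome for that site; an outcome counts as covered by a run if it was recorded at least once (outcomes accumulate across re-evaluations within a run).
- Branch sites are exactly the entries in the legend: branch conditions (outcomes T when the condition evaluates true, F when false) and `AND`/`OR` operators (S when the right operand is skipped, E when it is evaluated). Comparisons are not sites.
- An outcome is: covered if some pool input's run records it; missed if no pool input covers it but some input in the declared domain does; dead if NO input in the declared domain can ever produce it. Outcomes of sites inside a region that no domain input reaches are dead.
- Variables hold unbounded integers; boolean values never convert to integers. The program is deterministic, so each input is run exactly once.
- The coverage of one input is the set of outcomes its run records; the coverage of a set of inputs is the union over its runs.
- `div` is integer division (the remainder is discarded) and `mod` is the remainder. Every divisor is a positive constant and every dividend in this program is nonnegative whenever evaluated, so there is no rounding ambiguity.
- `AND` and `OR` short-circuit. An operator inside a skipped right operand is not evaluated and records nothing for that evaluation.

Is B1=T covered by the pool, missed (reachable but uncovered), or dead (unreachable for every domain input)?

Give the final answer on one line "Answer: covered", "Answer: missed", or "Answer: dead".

no pool input records B1=T
but domain input (s=5, x=5) does record it -> reachable, so missed

Answer: missed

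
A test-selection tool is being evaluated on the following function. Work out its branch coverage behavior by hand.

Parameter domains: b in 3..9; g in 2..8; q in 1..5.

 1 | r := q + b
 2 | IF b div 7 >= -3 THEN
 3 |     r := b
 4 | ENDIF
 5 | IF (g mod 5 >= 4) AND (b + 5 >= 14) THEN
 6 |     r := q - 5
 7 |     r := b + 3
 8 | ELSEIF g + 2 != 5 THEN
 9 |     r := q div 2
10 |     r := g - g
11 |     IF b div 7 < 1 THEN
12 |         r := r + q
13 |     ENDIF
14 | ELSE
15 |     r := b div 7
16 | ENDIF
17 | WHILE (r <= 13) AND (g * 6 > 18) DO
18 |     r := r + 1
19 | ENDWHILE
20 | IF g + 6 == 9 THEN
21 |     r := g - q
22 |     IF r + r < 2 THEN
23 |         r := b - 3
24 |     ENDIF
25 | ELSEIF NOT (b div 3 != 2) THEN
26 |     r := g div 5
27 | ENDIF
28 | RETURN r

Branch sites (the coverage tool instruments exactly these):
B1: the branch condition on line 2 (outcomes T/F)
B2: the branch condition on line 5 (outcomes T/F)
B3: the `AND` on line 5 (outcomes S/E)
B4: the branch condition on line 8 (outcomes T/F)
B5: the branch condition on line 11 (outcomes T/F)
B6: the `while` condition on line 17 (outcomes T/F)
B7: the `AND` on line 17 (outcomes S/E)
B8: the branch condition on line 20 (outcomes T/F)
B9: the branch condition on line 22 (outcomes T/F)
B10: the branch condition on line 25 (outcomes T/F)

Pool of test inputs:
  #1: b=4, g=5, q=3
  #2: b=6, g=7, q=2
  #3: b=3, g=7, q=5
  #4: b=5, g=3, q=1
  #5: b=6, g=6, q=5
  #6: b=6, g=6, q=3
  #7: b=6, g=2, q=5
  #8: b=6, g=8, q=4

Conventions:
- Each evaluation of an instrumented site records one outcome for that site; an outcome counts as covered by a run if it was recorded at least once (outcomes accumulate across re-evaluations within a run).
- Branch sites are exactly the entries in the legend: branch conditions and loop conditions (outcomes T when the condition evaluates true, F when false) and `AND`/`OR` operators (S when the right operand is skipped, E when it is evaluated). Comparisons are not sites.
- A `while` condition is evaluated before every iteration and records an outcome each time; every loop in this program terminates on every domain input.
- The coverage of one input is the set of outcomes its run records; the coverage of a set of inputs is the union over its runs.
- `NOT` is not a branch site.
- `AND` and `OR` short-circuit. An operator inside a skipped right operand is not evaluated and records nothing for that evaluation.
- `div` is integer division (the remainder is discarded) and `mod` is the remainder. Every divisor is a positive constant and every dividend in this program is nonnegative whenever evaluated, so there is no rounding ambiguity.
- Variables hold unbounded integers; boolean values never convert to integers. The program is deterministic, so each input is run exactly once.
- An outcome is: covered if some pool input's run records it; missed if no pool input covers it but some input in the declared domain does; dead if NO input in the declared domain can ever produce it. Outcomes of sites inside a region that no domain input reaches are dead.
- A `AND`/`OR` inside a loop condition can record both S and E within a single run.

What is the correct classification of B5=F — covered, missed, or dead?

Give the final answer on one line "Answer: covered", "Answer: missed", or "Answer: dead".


no pool input records B5=F
but domain input (b=7, g=2, q=1) does record it -> reachable, so missed
Answer: missed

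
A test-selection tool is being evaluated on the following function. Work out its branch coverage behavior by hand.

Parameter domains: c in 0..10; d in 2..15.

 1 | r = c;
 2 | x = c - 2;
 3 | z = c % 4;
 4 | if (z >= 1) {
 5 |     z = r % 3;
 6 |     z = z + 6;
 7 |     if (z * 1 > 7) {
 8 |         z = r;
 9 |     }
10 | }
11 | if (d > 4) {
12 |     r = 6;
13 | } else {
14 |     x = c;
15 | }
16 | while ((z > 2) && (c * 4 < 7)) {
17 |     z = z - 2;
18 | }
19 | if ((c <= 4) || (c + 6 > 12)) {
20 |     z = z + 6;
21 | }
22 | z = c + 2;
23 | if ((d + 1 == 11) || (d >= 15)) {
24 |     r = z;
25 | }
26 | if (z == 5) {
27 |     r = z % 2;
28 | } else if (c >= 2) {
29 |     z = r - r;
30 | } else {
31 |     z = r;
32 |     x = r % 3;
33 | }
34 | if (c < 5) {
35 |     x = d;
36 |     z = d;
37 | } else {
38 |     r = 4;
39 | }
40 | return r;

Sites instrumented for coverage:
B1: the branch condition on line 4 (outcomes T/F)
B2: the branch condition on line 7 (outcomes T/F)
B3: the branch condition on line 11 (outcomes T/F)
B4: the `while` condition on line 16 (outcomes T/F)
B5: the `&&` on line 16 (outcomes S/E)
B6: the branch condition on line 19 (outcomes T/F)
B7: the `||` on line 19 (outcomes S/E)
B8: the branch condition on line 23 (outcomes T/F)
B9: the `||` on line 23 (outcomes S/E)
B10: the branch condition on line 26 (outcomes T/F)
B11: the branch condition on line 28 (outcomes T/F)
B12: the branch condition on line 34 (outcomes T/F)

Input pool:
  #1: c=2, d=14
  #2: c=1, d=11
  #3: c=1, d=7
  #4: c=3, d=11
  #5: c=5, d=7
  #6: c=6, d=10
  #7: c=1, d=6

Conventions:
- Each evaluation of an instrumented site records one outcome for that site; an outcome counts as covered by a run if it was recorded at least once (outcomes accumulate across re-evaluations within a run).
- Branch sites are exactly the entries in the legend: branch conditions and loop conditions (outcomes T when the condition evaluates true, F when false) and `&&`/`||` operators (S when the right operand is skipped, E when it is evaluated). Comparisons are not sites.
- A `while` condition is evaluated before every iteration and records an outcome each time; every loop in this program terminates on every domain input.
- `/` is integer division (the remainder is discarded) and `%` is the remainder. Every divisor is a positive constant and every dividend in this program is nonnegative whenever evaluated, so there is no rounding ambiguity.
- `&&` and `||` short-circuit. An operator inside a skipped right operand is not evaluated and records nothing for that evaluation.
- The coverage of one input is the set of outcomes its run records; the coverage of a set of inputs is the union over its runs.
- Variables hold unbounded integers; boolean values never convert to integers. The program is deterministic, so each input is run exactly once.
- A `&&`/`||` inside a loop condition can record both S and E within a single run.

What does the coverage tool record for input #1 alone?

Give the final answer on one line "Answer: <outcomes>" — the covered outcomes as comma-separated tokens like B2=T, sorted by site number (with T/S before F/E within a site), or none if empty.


Running input #1 (c=2, d=14), event by event:
  B1->T, B2->T, B3->T, B5->S, B4->F, B7->S, B6->T, B9->E, B8->F, B10->F
  B11->T, B12->T
as a set, this run covers: B1=T, B2=T, B3=T, B4=F, B5=S, B6=T, B7=S, B8=F, B9=E, B10=F, B11=T, B12=T
Answer: B1=T, B2=T, B3=T, B4=F, B5=S, B6=T, B7=S, B8=F, B9=E, B10=F, B11=T, B12=T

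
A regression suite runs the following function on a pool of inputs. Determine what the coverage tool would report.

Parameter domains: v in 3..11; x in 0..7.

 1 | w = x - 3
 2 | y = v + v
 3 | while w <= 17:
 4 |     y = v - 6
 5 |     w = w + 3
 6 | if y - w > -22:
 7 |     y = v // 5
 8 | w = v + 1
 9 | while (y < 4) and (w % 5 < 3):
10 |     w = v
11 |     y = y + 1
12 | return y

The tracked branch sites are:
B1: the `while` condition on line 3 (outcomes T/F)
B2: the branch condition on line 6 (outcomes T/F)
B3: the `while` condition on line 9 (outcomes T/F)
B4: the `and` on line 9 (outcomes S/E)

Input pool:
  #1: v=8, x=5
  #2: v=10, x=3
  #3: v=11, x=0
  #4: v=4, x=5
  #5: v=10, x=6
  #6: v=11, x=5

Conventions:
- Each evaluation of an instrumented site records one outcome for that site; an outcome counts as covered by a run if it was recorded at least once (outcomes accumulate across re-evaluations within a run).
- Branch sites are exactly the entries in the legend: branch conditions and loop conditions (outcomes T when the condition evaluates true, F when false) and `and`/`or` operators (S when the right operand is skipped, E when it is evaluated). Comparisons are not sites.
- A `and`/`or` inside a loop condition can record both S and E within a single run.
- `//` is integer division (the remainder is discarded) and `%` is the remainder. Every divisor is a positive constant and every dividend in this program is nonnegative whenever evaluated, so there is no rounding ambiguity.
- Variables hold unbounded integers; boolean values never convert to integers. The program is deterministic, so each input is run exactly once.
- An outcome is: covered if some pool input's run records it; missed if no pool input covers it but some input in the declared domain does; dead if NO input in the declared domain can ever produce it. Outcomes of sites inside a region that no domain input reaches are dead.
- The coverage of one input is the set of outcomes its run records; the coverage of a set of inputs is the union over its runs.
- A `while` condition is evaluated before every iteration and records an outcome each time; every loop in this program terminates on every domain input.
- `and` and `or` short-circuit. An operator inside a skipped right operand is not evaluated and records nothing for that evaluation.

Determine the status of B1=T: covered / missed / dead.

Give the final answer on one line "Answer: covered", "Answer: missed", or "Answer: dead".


B1=T is recorded by pool input(s) 1, 2, 3, 4, 5, 6 -> covered
Answer: covered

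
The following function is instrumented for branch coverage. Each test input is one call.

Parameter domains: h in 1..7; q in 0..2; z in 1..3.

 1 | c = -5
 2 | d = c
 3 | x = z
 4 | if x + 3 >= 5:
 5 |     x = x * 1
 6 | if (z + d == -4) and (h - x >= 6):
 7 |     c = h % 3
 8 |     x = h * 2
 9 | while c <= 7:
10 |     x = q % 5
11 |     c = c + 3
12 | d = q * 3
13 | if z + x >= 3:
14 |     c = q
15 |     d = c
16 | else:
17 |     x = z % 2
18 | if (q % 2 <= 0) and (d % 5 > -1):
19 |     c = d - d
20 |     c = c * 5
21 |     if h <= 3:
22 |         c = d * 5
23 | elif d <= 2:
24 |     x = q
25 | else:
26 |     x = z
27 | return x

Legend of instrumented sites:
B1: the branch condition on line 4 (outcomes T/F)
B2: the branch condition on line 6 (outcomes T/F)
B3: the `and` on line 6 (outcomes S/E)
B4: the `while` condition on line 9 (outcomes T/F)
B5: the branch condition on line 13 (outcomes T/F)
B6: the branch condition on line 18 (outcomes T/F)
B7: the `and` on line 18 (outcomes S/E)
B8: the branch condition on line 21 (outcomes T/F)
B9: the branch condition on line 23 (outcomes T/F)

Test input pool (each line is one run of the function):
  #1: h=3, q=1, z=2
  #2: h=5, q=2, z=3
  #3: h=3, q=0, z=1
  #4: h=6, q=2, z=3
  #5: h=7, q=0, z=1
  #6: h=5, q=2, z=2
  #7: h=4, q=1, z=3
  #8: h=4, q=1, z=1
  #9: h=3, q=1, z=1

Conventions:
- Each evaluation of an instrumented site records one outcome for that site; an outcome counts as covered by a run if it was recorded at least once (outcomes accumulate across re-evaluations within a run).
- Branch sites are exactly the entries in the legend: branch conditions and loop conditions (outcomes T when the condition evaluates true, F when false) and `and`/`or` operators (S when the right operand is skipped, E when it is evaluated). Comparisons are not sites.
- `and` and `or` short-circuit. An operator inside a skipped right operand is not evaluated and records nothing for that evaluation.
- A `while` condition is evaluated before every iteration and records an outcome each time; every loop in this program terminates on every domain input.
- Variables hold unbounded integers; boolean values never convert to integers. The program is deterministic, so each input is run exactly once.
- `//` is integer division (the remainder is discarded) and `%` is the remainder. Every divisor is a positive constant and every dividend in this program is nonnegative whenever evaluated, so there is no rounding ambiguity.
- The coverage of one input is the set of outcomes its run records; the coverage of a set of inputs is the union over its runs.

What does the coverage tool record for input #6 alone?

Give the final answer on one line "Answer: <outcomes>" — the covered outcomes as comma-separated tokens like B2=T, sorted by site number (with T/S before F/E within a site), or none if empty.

Tracing the run of input #6 (h=5, q=2, z=2):
  B1->T, B3->S, B2->F, B4->T, B4->T, B4->T, B4->T, B4->T, B4->F, B5->T
  B7->E, B6->T, B8->F
as a set, this run covers: B1=T, B2=F, B3=S, B4=T, B4=F, B5=T, B6=T, B7=E, B8=F

Answer: B1=T, B2=F, B3=S, B4=T, B4=F, B5=T, B6=T, B7=E, B8=F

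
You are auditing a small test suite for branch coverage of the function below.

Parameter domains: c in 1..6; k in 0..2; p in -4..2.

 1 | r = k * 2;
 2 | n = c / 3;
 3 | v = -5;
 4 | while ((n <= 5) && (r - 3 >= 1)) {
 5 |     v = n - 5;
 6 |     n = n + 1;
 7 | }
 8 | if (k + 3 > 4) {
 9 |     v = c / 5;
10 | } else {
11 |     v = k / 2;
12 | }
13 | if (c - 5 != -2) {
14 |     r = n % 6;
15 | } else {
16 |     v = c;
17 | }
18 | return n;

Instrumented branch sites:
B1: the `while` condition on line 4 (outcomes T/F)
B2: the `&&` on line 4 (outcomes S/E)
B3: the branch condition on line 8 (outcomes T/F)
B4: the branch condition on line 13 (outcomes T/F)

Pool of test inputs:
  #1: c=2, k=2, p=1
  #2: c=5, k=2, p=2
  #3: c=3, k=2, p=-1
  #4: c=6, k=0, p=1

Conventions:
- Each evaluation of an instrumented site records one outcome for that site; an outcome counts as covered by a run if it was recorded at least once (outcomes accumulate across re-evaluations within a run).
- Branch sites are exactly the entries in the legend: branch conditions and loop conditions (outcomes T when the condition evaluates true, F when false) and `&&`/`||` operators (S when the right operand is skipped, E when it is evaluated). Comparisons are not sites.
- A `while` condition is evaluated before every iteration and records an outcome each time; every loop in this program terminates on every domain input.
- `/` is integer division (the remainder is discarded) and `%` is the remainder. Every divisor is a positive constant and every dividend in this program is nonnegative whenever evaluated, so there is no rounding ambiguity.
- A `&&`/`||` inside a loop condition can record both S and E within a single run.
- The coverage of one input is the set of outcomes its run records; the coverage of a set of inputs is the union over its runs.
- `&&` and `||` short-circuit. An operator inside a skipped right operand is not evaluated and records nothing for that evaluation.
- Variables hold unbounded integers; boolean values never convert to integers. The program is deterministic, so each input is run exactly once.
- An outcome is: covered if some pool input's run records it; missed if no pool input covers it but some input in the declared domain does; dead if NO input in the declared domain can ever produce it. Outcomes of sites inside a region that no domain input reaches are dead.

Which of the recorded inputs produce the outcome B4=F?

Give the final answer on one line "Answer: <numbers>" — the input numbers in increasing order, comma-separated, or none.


input #1 (c=2, k=2, p=1): does not record B4=F
input #2 (c=5, k=2, p=2): does not record B4=F
input #3 (c=3, k=2, p=-1): records B4=F
input #4 (c=6, k=0, p=1): does not record B4=F
Answer: 3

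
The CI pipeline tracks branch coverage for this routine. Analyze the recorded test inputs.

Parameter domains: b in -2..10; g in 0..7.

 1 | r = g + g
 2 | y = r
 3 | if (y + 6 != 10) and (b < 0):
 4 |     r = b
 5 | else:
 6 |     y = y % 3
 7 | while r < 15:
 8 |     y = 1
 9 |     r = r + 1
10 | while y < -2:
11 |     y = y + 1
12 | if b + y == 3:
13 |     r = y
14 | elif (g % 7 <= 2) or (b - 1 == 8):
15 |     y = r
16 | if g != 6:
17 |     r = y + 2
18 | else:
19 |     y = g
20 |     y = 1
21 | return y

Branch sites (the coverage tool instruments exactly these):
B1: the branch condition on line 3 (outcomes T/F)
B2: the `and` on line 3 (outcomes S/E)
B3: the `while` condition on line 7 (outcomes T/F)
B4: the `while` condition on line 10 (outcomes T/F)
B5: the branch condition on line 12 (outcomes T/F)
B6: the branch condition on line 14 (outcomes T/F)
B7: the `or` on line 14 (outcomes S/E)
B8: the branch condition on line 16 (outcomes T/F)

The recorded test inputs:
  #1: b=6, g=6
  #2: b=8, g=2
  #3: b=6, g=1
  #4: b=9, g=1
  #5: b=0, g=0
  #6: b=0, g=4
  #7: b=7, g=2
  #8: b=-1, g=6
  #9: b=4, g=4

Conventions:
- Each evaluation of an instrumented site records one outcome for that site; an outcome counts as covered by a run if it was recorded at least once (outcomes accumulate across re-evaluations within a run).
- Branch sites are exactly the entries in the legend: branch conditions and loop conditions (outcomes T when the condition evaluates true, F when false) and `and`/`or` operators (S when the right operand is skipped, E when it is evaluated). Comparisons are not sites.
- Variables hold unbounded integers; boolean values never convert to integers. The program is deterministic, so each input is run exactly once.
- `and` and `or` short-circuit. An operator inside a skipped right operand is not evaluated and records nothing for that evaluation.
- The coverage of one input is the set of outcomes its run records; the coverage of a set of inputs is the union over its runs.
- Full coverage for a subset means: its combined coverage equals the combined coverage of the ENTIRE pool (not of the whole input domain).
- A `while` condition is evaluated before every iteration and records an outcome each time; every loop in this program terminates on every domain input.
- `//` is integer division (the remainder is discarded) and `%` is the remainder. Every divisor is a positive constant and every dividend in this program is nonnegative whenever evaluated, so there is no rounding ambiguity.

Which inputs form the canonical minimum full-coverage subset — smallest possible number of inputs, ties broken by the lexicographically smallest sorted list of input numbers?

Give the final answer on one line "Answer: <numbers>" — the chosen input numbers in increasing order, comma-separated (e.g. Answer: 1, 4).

test 1 (b=6, g=6) fires B2->E, B1->F, B3->T, B3->T, B3->T, B3->F, B4->F, B5->F, B7->E, B6->F, B8->F; hits B1=F, B2=E, B3=T, B3=F, B4=F, B5=F, B6=F, B7=E, B8=F
test 2 (b=8, g=2) fires B2->S, B1->F, B3->T, B3->T, B3->T, B3->T, B3->T, B3->T, B3->T, B3->T, B3->T, B3->T, B3->T, B3->F, ...; hits B1=F, B2=S, B3=T, B3=F, B4=F, B5=F, B6=T, B7=S, B8=T
test 3 (b=6, g=1) fires B2->E, B1->F, B3->T, B3->T, B3->T, B3->T, B3->T, B3->T, B3->T, B3->T, B3->T, B3->T, B3->T, B3->T, ...; hits B1=F, B2=E, B3=T, B3=F, B4=F, B5=F, B6=T, B7=S, B8=T
test 4 (b=9, g=1) fires B2->E, B1->F, B3->T, B3->T, B3->T, B3->T, B3->T, B3->T, B3->T, B3->T, B3->T, B3->T, B3->T, B3->T, ...; hits B1=F, B2=E, B3=T, B3=F, B4=F, B5=F, B6=T, B7=S, B8=T
test 5 (b=0, g=0) fires B2->E, B1->F, B3->T, B3->T, B3->T, B3->T, B3->T, B3->T, B3->T, B3->T, B3->T, B3->T, B3->T, B3->T, ...; hits B1=F, B2=E, B3=T, B3=F, B4=F, B5=F, B6=T, B7=S, B8=T
test 6 (b=0, g=4) fires B2->E, B1->F, B3->T, B3->T, B3->T, B3->T, B3->T, B3->T, B3->T, B3->F, B4->F, B5->F, B7->E, B6->F, ...; hits B1=F, B2=E, B3=T, B3=F, B4=F, B5=F, B6=F, B7=E, B8=T
test 7 (b=7, g=2) fires B2->S, B1->F, B3->T, B3->T, B3->T, B3->T, B3->T, B3->T, B3->T, B3->T, B3->T, B3->T, B3->T, B3->F, ...; hits B1=F, B2=S, B3=T, B3=F, B4=F, B5=F, B6=T, B7=S, B8=T
test 8 (b=-1, g=6) fires B2->E, B1->T, B3->T, B3->T, B3->T, B3->T, B3->T, B3->T, B3->T, B3->T, B3->T, B3->T, B3->T, B3->T, ...; hits B1=T, B2=E, B3=T, B3=F, B4=F, B5=F, B6=F, B7=E, B8=F
test 9 (b=4, g=4) fires B2->E, B1->F, B3->T, B3->T, B3->T, B3->T, B3->T, B3->T, B3->T, B3->F, B4->F, B5->F, B7->E, B6->F, ...; hits B1=F, B2=E, B3=T, B3=F, B4=F, B5=F, B6=F, B7=E, B8=T
pool-wide coverage (14 outcomes): B1=T, B1=F, B2=S, B2=E, B3=T, B3=F, B4=F, B5=F, B6=T, B6=F, B7=S, B7=E, B8=T, B8=F
every size-1 subset falls short of the 14 outcomes (best: 9/14)
inputs {2, 8} (size 2) cover everything; no size-2 subset with a lexicographically smaller index list covers all 14

Answer: 2, 8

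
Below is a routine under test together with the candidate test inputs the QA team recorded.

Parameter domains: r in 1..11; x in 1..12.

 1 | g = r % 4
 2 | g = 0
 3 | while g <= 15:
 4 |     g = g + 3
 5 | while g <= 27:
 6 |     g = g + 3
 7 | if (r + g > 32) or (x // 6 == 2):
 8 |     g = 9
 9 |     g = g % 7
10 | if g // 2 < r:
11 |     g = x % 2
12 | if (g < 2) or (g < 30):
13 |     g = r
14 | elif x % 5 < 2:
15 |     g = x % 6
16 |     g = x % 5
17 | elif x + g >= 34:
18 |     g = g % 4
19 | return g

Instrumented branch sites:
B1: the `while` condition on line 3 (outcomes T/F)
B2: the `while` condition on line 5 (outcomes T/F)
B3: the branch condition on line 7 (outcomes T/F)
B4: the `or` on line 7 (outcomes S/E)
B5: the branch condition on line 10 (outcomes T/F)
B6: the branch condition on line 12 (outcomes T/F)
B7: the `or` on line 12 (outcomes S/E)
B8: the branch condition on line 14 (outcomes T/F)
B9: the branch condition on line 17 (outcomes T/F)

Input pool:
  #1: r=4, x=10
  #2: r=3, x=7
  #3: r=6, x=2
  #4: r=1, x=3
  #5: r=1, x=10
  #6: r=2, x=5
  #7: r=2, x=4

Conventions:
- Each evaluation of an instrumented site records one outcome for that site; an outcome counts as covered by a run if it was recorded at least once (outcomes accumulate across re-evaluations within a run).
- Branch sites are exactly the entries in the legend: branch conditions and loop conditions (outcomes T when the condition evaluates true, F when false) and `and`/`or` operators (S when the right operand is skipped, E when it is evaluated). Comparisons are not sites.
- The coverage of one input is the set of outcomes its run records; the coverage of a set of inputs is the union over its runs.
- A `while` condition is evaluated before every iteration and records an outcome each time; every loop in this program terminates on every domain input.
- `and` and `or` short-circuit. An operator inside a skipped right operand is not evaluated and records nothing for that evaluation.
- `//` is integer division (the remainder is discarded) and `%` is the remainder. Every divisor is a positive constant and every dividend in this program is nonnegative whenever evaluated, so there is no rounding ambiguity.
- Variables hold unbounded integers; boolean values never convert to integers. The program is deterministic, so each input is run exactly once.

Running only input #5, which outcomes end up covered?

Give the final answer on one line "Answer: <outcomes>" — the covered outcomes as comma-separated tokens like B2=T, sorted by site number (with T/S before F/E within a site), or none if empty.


Running input #5 (r=1, x=10), event by event:
  B1->T, B1->T, B1->T, B1->T, B1->T, B1->T, B1->F, B2->T, B2->T, B2->T
  B2->T, B2->F, B4->E, B3->F, B5->F, B7->E, B6->F, B8->T
collecting distinct outcomes: B1=T, B1=F, B2=T, B2=F, B3=F, B4=E, B5=F, B6=F, B7=E, B8=T
Answer: B1=T, B1=F, B2=T, B2=F, B3=F, B4=E, B5=F, B6=F, B7=E, B8=T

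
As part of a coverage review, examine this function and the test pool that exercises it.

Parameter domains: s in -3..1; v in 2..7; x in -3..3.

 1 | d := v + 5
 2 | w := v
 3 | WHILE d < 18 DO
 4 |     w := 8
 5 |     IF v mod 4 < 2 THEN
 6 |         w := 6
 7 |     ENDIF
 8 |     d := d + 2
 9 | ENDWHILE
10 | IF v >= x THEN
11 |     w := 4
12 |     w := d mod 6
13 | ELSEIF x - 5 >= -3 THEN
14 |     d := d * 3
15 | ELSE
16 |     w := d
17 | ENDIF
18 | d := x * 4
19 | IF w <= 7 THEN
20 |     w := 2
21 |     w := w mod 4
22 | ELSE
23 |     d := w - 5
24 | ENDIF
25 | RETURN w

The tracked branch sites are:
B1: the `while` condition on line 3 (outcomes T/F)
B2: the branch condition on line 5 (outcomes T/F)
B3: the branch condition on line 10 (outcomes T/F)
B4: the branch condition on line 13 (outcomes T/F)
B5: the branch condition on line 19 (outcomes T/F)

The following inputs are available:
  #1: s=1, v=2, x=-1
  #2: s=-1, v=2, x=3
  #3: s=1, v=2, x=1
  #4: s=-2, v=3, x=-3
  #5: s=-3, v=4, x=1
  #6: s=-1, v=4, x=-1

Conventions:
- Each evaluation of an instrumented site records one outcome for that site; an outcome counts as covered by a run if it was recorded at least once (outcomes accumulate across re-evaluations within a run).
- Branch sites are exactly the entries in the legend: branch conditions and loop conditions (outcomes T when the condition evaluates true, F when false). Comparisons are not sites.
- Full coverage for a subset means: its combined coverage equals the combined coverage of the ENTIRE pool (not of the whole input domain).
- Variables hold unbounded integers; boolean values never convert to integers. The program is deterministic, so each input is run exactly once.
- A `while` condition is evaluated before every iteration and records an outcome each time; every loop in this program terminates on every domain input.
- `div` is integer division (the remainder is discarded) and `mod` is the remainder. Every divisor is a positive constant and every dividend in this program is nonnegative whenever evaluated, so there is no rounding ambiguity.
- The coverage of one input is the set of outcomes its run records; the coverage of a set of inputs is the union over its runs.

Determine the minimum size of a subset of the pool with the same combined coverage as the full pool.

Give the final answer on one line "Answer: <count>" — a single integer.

input #1 (s=1, v=2, x=-1): events B1->T, B2->F, B1->T, B2->F, B1->T, B2->F, B1->T, B2->F, B1->T, B2->F, B1->T, B2->F, B1->F, B3->T, ...; covers B1=T, B1=F, B2=F, B3=T, B5=T
input #2 (s=-1, v=2, x=3): events B1->T, B2->F, B1->T, B2->F, B1->T, B2->F, B1->T, B2->F, B1->T, B2->F, B1->T, B2->F, B1->F, B3->F, ...; covers B1=T, B1=F, B2=F, B3=F, B4=T, B5=F
input #3 (s=1, v=2, x=1): events B1->T, B2->F, B1->T, B2->F, B1->T, B2->F, B1->T, B2->F, B1->T, B2->F, B1->T, B2->F, B1->F, B3->T, ...; covers B1=T, B1=F, B2=F, B3=T, B5=T
input #4 (s=-2, v=3, x=-3): events B1->T, B2->F, B1->T, B2->F, B1->T, B2->F, B1->T, B2->F, B1->T, B2->F, B1->F, B3->T, B5->T; covers B1=T, B1=F, B2=F, B3=T, B5=T
input #5 (s=-3, v=4, x=1): events B1->T, B2->T, B1->T, B2->T, B1->T, B2->T, B1->T, B2->T, B1->T, B2->T, B1->F, B3->T, B5->T; covers B1=T, B1=F, B2=T, B3=T, B5=T
input #6 (s=-1, v=4, x=-1): events B1->T, B2->T, B1->T, B2->T, B1->T, B2->T, B1->T, B2->T, B1->T, B2->T, B1->F, B3->T, B5->T; covers B1=T, B1=F, B2=T, B3=T, B5=T
pool-wide coverage (9 outcomes): B1=T, B1=F, B2=T, B2=F, B3=T, B3=F, B4=T, B5=T, B5=F
no size-1 subset reaches all 9 outcomes (best union: 6/9)
size 2: inputs {2, 5} cover all 9 outcomes, and no lexicographically smaller subset of this size does

Answer: 2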